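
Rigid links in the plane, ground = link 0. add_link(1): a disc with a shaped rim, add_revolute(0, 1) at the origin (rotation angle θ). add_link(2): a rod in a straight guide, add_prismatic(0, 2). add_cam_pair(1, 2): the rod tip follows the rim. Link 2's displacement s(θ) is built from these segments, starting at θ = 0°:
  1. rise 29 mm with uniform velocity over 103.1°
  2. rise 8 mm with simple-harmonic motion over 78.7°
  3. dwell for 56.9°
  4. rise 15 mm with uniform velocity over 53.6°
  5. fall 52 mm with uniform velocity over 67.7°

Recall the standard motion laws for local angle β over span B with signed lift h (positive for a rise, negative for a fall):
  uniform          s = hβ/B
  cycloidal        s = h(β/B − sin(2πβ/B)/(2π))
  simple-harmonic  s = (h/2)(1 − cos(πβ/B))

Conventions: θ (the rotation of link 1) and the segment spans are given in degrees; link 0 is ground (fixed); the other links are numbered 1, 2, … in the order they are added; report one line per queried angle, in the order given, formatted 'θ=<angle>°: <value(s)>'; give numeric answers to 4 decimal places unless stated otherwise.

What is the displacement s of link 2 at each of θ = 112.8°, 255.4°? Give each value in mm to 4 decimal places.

segment 1 (0° to 103.1°, uniform, h = 29) is passed completely: s = 0.0000 + (29) = 29.0000
θ = 112.8° falls in segment 2 (103.1° to 181.8°, simple-harmonic, h = 8): β = 112.8 − 103.1 = 9.7°, B = 78.7°; Δs = 8/2·(1 − cos(π·0.1233)) = 0.2961; s = 29.0000 + 0.2961 = 29.2961
segment 2 (103.1° to 181.8°, simple-harmonic, h = 8) is passed completely: s = 29.0000 + (8) = 37.0000
segment 3 (181.8° to 238.7°, dwell): s unchanged at 37.0000
θ = 255.4° falls in segment 4 (238.7° to 292.3°, uniform, h = 15): β = 255.4 − 238.7 = 16.7°, B = 53.6°; Δs = 15·16.7/53.6 = 4.6735; s = 37.0000 + 4.6735 = 41.6735

θ=112.8°: 29.2961
θ=255.4°: 41.6735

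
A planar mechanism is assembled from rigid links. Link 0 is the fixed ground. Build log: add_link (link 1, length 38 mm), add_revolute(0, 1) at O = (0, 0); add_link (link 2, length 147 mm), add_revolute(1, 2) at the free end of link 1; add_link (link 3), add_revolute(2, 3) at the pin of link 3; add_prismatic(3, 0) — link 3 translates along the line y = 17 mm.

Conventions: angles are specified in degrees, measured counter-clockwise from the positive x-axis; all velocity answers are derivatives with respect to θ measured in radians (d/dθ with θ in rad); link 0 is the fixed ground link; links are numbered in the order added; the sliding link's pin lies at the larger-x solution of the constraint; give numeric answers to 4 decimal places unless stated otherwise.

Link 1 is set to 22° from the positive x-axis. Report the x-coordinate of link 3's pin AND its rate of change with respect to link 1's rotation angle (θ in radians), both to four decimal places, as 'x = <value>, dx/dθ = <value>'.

geometry: r = 38 mm, L = 147 mm, e = 17 mm
crank pin P = (r cos θ, r sin θ) = (35.232986, 14.235051)
h = r sin θ − e = 14.235051 − 17 = -2.764949
x = r cos θ + √(L² − h²) = 35.232986 + 146.973994 = 182.206981
dx/dθ = −r sin θ − h·r cos θ/√(L² − h²) (θ in radians; h = -2.764949) = -13.572230

x = 182.2070, dx/dθ = -13.5722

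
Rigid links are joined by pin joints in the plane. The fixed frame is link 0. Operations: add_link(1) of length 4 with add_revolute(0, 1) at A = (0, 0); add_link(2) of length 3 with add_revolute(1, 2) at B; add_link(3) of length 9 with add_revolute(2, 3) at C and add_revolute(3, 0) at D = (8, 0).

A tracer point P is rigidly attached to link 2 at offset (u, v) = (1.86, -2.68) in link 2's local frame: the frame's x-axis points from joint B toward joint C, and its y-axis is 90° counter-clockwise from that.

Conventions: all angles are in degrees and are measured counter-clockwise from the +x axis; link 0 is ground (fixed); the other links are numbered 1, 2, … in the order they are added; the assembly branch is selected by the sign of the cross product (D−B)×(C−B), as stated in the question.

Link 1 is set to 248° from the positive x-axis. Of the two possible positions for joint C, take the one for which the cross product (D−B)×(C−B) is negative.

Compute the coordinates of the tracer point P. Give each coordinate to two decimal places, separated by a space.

A=(0,0), D=(8.00,0)
B = A + 4.00·(cos248°, sin248°) = (-1.4984, -3.7087)
|BD| = 10.1968
circle(B,3.00) ∩ circle(D,9.00): a=1.5679, h=2.5577
  candidates: C₊=(-0.9682,-0.7560) cross=26.080; C₋=(0.8923,-5.5210) cross=-26.080
  branch - wants cross < 0 → take C=(0.8923,-5.5210) (cross=-26.080)
ex = (C−B)/|BC| = (0.7969,-0.6041); ey = (0.6041,0.7969)
P = B + 1.86·ex + -2.68·ey = (-1.6351,-6.9681)

-1.64 -6.97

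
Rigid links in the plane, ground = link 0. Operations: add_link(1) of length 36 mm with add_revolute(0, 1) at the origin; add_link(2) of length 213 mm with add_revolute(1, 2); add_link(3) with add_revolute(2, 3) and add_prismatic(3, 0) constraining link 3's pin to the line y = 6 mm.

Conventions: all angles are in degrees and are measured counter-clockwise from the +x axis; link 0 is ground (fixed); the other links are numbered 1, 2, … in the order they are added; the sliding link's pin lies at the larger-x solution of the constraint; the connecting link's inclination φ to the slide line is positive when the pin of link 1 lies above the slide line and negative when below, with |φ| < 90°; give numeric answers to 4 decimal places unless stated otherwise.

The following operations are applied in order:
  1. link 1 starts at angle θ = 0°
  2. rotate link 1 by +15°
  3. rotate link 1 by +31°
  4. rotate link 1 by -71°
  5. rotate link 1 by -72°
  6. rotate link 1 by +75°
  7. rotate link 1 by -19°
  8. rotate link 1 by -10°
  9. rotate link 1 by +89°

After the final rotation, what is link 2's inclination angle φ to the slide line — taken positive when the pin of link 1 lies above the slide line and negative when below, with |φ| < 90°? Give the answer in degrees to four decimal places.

geometry: r = 36 mm, L = 213 mm, e = 6 mm; θ starts at 0°
rotate link 1 by +15°: θ ← 0° +15° = 15°
rotate link 1 by +31°: θ ← 15° +31° = 46°
rotate link 1 by -71°: θ ← 46° -71° = -25°
rotate link 1 by -72°: θ ← -25° -72° = -97°
rotate link 1 by +75°: θ ← -97° +75° = -22°
rotate link 1 by -19°: θ ← -22° -19° = -41°
rotate link 1 by -10°: θ ← -41° -10° = -51°
rotate link 1 by +89°: θ ← -51° +89° = 38°
h = r sin θ − e = 22.163813 − 6 = 16.163813
sin φ = h / L = 16.163813 / 213 = 0.07588645
φ = arcsin(0.07588645) = 4.352157°

4.3522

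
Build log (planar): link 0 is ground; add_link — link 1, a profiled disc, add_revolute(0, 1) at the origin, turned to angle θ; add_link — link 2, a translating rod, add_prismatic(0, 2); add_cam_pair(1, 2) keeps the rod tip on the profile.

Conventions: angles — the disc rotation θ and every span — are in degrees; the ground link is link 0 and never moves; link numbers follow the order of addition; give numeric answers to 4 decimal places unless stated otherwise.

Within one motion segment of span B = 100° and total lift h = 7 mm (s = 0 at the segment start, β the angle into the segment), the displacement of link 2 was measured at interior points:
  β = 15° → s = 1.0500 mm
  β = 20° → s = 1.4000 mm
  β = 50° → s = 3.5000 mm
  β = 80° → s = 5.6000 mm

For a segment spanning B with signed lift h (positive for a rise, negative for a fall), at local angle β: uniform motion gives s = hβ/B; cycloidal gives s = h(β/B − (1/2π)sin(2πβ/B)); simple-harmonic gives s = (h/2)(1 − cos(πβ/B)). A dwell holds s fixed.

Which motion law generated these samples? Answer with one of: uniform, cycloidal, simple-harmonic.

candidates at β/B = r: uniform s = h·r (linear in β); cycloidal s = h·(r − sin(2πr)/(2π)); simple-harmonic s = (h/2)(1 − cos(πr))
β=15°: printed 1.0500 | uniform 1.0500, cycloidal 0.1487, simple-harmonic 0.3815
β=20°: printed 1.4000 | uniform 1.4000, cycloidal 0.3404, simple-harmonic 0.6684
β=50°: printed 3.5000 | uniform 3.5000, cycloidal 3.5000, simple-harmonic 3.5000
β=80°: printed 5.6000 | uniform 5.6000, cycloidal 6.6596, simple-harmonic 6.3316
only one law matches every sample → uniform

uniform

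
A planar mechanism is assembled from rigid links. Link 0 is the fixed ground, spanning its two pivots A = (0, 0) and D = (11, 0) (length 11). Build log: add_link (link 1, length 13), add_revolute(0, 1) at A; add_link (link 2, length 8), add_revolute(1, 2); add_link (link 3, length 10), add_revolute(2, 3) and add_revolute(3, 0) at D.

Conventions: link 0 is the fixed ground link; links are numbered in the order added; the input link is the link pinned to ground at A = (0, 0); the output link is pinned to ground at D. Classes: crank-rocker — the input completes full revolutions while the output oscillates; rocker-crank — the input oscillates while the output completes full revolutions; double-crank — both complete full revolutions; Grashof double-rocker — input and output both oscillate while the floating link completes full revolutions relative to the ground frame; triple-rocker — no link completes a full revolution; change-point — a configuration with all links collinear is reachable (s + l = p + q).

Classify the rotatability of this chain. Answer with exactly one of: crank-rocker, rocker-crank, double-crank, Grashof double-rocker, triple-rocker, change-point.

lengths: ground=11, input=13, coupler=8, output=10
sorted: s=8 (shortest), l=13 (longest), p+q=21
s + l = 21 vs p + q = 21
s + l = p + q → change-point (collinear configuration reachable)

change-point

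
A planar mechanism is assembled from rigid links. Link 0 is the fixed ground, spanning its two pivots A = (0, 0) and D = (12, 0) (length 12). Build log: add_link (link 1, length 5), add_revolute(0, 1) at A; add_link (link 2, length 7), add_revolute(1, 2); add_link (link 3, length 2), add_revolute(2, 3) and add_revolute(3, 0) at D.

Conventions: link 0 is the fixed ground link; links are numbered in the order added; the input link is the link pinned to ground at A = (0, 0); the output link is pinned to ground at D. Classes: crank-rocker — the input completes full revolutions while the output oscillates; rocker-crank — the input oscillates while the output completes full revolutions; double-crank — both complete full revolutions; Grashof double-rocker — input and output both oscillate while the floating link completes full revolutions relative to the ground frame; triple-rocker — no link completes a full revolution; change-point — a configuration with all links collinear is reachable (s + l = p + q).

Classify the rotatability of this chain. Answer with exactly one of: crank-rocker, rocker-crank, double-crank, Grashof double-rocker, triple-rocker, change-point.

lengths: ground=12, input=5, coupler=7, output=2
sorted: s=2 (shortest), l=12 (longest), p+q=12
s + l = 14 vs p + q = 12
s + l > p + q → non-Grashof → no link fully rotates → triple-rocker

triple-rocker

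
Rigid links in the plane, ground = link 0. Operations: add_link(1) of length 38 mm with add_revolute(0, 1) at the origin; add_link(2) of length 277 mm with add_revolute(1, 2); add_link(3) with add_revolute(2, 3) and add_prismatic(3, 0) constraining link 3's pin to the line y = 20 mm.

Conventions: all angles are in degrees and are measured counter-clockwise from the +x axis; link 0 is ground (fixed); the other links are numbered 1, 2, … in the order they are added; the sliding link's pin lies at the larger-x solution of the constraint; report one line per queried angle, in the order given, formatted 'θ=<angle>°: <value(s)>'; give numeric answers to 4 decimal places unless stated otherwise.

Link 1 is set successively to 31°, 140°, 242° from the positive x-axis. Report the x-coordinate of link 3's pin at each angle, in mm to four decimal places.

geometry: r = 38 mm, L = 277 mm, e = 20 mm
θ=31°: crank pin P = (r cos θ, r sin θ) = (32.572357, 19.571447)
θ=31°: h = r sin θ − e = 19.571447 − 20 = -0.428553
θ=31°: x = r cos θ + √(L² − h²) = 32.572357 + 276.999668 = 309.572026
θ=140°: crank pin P = (r cos θ, r sin θ) = (-29.109689, 24.425929)
θ=140°: h = r sin θ − e = 24.425929 − 20 = 4.425929
θ=140°: x = r cos θ + √(L² − h²) = -29.109689 + 276.964639 = 247.854950
θ=242°: crank pin P = (r cos θ, r sin θ) = (-17.839919, -33.552009)
θ=242°: h = r sin θ − e = -33.552009 − 20 = -53.552009
θ=242°: x = r cos θ + √(L² − h²) = -17.839919 + 271.774139 = 253.934219

θ=31°: 309.5720
θ=140°: 247.8549
θ=242°: 253.9342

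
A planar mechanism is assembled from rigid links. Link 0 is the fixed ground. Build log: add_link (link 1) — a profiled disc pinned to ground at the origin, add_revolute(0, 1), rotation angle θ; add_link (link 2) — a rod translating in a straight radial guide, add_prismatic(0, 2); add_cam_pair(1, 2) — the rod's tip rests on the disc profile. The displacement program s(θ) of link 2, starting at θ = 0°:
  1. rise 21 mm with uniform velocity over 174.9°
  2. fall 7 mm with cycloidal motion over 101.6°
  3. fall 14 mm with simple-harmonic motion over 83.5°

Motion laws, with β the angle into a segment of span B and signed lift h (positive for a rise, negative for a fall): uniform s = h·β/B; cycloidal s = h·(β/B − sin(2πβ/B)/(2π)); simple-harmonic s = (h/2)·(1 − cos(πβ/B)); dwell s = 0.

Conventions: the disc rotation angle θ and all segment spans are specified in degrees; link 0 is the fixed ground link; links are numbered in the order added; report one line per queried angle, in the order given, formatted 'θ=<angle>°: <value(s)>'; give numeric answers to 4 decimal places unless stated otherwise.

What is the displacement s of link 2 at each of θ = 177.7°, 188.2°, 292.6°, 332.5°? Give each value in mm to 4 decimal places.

seg 1 [0°–174.9°] uniform, h=21: full span → s += 21 → s = 21.0000
seg 2 [174.9°–276.5°] cycloidal, h=-7: θ=177.7° here. β=2.8, B=101.6. -7·(0.0276 − sin(2π·0.0276)/(2π)) = -0.0010 → s = 20.9990
seg 2 [174.9°–276.5°] cycloidal, h=-7: θ=188.2° here. β=13.3, B=101.6. -7·(0.1309 − sin(2π·0.1309)/(2π)) = -0.0999 → s = 20.9001
seg 2 [174.9°–276.5°] cycloidal, h=-7: full span → s += -7 → s = 14.0000
seg 3 [276.5°–360°] simple-harmonic, h=-14: θ=292.6° here. β=16.1, B=83.5. -14/2·(1 − cos(π·0.1928)) = -1.2454 → s = 12.7546
seg 3 [276.5°–360°] simple-harmonic, h=-14: θ=332.5° here. β=56, B=83.5. -14/2·(1 − cos(π·0.6707)) = -10.5758 → s = 3.4242

θ=177.7°: 20.9990
θ=188.2°: 20.9001
θ=292.6°: 12.7546
θ=332.5°: 3.4242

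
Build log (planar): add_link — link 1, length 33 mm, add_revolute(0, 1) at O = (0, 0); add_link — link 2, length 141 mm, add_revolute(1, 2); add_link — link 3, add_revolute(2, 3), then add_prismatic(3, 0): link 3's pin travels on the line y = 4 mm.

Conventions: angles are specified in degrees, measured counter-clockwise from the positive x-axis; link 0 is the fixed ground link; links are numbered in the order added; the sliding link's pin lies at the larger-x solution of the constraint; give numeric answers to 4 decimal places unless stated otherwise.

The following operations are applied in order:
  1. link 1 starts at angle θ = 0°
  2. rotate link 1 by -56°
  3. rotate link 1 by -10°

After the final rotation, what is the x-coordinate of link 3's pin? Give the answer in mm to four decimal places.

geometry: r = 33 mm, L = 141 mm, e = 4 mm; θ starts at 0°
rotate link 1 by -56°: θ ← 0° -56° = -56°
rotate link 1 by -10°: θ ← -56° -10° = -66°
crank pin P = (r cos θ, r sin θ) = (13.422309, -30.147000)
h = r sin θ − e = -30.147000 − 4 = -34.147000
x = r cos θ + √(L² − h²) = 13.422309 + 136.802713 = 150.225023

150.2250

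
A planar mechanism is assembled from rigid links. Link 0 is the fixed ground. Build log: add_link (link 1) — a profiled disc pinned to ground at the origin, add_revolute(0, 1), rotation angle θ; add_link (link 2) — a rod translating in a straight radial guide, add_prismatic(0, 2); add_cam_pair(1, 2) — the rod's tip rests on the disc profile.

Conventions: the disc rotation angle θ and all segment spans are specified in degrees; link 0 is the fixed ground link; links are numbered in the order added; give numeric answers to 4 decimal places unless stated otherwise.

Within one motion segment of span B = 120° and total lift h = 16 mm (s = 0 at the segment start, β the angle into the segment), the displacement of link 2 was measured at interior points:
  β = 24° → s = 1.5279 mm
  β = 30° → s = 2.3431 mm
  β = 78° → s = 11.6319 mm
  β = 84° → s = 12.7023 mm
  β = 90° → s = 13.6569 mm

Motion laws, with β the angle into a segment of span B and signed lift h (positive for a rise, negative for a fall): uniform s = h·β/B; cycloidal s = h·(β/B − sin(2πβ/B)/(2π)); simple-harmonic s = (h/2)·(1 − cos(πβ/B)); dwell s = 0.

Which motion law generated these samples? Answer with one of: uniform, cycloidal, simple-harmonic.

candidates at β/B = r: uniform s = h·r (linear in β); cycloidal s = h·(r − sin(2πr)/(2π)); simple-harmonic s = (h/2)(1 − cos(πr))
β=24°: printed 1.5279 | uniform 3.2000, cycloidal 0.7782, simple-harmonic 1.5279
β=30°: printed 2.3431 | uniform 4.0000, cycloidal 1.4535, simple-harmonic 2.3431
β=78°: printed 11.6319 | uniform 10.4000, cycloidal 12.4601, simple-harmonic 11.6319
β=84°: printed 12.7023 | uniform 11.2000, cycloidal 13.6218, simple-harmonic 12.7023
β=90°: printed 13.6569 | uniform 12.0000, cycloidal 14.5465, simple-harmonic 13.6569
only one law matches every sample → simple-harmonic

simple-harmonic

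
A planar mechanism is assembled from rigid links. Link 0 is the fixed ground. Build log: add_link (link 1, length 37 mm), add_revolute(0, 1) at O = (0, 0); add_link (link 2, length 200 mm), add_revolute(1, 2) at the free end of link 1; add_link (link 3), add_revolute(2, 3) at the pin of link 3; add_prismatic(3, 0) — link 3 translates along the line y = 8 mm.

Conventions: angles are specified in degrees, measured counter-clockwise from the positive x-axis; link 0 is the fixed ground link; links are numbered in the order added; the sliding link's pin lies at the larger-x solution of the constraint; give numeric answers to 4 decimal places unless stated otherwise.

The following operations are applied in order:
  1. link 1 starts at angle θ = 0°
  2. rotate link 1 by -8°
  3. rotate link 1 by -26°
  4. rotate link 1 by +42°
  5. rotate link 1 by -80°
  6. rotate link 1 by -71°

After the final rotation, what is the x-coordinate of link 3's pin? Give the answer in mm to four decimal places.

geometry: r = 37 mm, L = 200 mm, e = 8 mm; θ starts at 0°
rotate link 1 by -8°: θ ← 0° -8° = -8°
rotate link 1 by -26°: θ ← -8° -26° = -34°
rotate link 1 by +42°: θ ← -34° +42° = 8°
rotate link 1 by -80°: θ ← 8° -80° = -72°
rotate link 1 by -71°: θ ← -72° -71° = -143°
crank pin P = (r cos θ, r sin θ) = (-29.549514, -22.267156)
h = r sin θ − e = -22.267156 − 8 = -30.267156
x = r cos θ + √(L² − h²) = -29.549514 + 197.696483 = 168.146969

168.1470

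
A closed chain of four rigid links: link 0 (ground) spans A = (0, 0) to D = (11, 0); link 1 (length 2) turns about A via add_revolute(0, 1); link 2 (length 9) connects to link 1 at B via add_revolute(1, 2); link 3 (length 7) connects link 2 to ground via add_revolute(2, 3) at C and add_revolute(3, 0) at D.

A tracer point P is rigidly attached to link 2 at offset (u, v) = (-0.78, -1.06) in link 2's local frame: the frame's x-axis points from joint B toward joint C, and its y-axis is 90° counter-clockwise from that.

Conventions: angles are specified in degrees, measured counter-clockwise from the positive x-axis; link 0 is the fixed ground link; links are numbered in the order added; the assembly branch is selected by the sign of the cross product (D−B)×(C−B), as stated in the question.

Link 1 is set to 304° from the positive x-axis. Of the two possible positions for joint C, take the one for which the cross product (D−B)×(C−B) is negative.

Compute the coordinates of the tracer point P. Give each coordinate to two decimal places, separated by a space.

A=(0,0), D=(11.00,0)
B = A + 2.00·(cos304°, sin304°) = (1.1184, -1.6581)
|BD| = 10.0198
circle(B,9.00) ∩ circle(D,7.00): a=6.6067, h=6.1116
  candidates: C₊=(6.6227,5.4625) cross=61.236; C₋=(8.6454,-6.5921) cross=-61.236
  branch - wants cross < 0 → take C=(8.6454,-6.5921) (cross=-61.236)
ex = (C−B)/|BC| = (0.8363,-0.5482); ey = (0.5482,0.8363)
P = B + -0.78·ex + -1.06·ey = (-0.1151,-2.1170)

-0.12 -2.12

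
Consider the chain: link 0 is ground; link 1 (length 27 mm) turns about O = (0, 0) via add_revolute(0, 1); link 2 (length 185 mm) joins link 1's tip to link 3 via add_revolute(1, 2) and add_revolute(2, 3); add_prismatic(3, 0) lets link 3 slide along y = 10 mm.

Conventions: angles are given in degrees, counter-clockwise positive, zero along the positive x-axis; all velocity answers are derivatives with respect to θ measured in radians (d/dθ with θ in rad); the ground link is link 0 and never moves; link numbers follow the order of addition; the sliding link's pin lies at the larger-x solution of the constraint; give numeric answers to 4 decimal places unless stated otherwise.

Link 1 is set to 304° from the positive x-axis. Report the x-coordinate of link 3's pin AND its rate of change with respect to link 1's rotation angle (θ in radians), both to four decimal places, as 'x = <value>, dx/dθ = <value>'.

geometry: r = 27 mm, L = 185 mm, e = 10 mm
crank pin P = (r cos θ, r sin θ) = (15.098208, -22.384014)
h = r sin θ − e = -22.384014 − 10 = -32.384014
x = r cos θ + √(L² − h²) = 15.098208 + 182.143558 = 197.241766
dx/dθ = −r sin θ − h·r cos θ/√(L² − h²) (θ in radians; h = -32.384014) = 25.068384

x = 197.2418, dx/dθ = 25.0684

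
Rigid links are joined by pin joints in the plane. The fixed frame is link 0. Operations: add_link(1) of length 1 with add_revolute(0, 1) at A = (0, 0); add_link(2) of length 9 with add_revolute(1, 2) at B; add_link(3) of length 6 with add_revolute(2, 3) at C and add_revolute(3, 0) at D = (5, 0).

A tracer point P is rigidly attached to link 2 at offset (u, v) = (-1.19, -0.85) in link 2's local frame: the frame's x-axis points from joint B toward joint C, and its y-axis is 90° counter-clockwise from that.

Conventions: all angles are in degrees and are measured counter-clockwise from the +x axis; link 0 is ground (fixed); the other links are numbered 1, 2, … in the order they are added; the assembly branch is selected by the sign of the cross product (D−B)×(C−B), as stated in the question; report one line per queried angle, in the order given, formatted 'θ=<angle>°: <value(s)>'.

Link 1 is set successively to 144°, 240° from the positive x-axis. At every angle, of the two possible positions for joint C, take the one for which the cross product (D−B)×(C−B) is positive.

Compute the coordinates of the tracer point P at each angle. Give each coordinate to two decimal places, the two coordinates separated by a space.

A=(0,0), D=(5.00,0)
θ=144°: B = A + 1.00·(cos144°, sin144°) = (-0.8090, 0.5878)
θ=144°: |BD| = 5.8387
θ=144°: circle(B,9.00) ∩ circle(D,6.00): a=6.7730, h=5.9268
θ=144°:   candidates: C₊=(6.5262,5.8027) cross=34.605; C₋=(5.3329,-5.9908) cross=-34.605
θ=144°:   branch + wants cross > 0 → take C=(6.5262,5.8027) (cross=34.605)
θ=144°: ex = (C−B)/|BC| = (0.8150,0.5794); ey = (-0.5794,0.8150)
θ=144°: P = B + -1.19·ex + -0.85·ey = (-1.2864,-0.7945)
θ=240°: B = A + 1.00·(cos240°, sin240°) = (-0.5000, -0.8660)
θ=240°: |BD| = 5.5678
θ=240°: circle(B,9.00) ∩ circle(D,6.00): a=6.8250, h=5.8668
θ=240°:   candidates: C₊=(5.3294,5.9910) cross=32.665; C₋=(7.1545,-5.5998) cross=-32.665
θ=240°:   branch + wants cross > 0 → take C=(5.3294,5.9910) (cross=32.665)
θ=240°: ex = (C−B)/|BC| = (0.6477,0.7619); ey = (-0.7619,0.6477)
θ=240°: P = B + -1.19·ex + -0.85·ey = (-0.6232,-2.3232)

θ=144°: -1.29 -0.79
θ=240°: -0.62 -2.32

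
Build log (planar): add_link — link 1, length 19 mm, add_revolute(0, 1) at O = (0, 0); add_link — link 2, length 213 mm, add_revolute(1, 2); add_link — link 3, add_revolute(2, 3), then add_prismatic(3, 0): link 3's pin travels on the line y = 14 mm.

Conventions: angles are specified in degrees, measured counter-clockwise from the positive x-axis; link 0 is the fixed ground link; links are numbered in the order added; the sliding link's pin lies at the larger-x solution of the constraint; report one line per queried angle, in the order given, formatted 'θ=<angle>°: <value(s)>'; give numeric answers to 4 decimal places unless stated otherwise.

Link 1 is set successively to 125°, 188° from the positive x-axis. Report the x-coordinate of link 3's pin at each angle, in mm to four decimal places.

geometry: r = 19 mm, L = 213 mm, e = 14 mm
θ=125°: crank pin P = (r cos θ, r sin θ) = (-10.897952, 15.563889)
θ=125°: h = r sin θ − e = 15.563889 − 14 = 1.563889
θ=125°: x = r cos θ + √(L² − h²) = -10.897952 + 212.994259 = 202.096306
θ=188°: crank pin P = (r cos θ, r sin θ) = (-18.815093, -2.644289)
θ=188°: h = r sin θ − e = -2.644289 − 14 = -16.644289
θ=188°: x = r cos θ + √(L² − h²) = -18.815093 + 212.348694 = 193.533600

θ=125°: 202.0963
θ=188°: 193.5336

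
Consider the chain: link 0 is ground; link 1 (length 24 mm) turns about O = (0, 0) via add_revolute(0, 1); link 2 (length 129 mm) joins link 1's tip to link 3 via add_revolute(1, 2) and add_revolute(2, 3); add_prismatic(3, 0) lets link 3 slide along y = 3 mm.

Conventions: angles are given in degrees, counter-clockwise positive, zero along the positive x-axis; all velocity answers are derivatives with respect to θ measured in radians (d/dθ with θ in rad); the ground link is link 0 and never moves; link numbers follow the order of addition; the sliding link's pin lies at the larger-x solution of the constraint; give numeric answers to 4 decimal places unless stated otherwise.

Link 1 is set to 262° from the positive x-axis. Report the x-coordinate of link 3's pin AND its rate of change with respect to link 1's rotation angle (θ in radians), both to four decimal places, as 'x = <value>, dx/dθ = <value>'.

geometry: r = 24 mm, L = 129 mm, e = 3 mm
crank pin P = (r cos θ, r sin θ) = (-3.340154, -23.766434)
h = r sin θ − e = -23.766434 − 3 = -26.766434
x = r cos θ + √(L² − h²) = -3.340154 + 126.192543 = 122.852389
dx/dθ = −r sin θ − h·r cos θ/√(L² − h²) (θ in radians; h = -26.766434) = 23.057961

x = 122.8524, dx/dθ = 23.0580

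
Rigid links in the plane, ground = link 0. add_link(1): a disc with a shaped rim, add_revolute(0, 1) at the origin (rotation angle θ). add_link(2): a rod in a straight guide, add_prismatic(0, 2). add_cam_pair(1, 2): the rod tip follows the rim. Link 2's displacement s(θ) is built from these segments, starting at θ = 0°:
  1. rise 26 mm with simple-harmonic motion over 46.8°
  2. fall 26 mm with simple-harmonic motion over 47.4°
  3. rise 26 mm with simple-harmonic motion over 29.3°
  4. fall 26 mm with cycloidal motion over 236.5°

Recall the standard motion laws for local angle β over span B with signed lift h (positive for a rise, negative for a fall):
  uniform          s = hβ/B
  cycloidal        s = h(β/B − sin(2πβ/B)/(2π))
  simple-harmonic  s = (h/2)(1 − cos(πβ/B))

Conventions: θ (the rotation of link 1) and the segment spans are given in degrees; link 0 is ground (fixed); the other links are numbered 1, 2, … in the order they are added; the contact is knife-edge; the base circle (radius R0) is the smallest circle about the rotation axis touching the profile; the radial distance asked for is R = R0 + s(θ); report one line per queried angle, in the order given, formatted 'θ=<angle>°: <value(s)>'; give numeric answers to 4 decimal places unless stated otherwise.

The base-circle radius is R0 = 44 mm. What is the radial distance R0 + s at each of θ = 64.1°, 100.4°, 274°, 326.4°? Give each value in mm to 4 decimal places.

segment 1 (0° to 46.8°, simple-harmonic, h = 26) is passed completely: s = 0.0000 + (26) = 26.0000
θ = 64.1° falls in segment 2 (46.8° to 94.2°, simple-harmonic, h = -26): β = 64.1 − 46.8 = 17.3°, B = 47.4°; Δs = -26/2·(1 − cos(π·0.3650)) = -7.6495; s = 26.0000 − 7.6495 = 18.3505
segment 2 (46.8° to 94.2°, simple-harmonic, h = -26) is passed completely: s = 26.0000 + (-26) = 0.0000
θ = 100.4° falls in segment 3 (94.2° to 123.5°, simple-harmonic, h = 26): β = 100.4 − 94.2 = 6.2°, B = 29.3°; Δs = 26/2·(1 − cos(π·0.2116)) = 2.7683; s = 0.0000 + 2.7683 = 2.7683
segment 3 (94.2° to 123.5°, simple-harmonic, h = 26) is passed completely: s = 0.0000 + (26) = 26.0000
θ = 274° falls in segment 4 (123.5° to 360°, cycloidal, h = -26): β = 274 − 123.5 = 150.5°, B = 236.5°; Δs = -26·(0.6364 − sin(2π·0.6364)/(2π)) = -19.6728; s = 26.0000 − 19.6728 = 6.3272
θ = 326.4° falls in segment 4 (123.5° to 360°, cycloidal, h = -26): β = 326.4 − 123.5 = 202.9°, B = 236.5°; Δs = -26·(0.8579 − sin(2π·0.8579)/(2π)) = -25.5286; s = 26.0000 − 25.5286 = 0.4714
θ=64.1°: R = R0 + s = 44 + 18.3505 = 62.3505
θ=100.4°: R = R0 + s = 44 + 2.7683 = 46.7683
θ=274°: R = R0 + s = 44 + 6.3272 = 50.3272
θ=326.4°: R = R0 + s = 44 + 0.4714 = 44.4714

θ=64.1°: 62.3505
θ=100.4°: 46.7683
θ=274°: 50.3272
θ=326.4°: 44.4714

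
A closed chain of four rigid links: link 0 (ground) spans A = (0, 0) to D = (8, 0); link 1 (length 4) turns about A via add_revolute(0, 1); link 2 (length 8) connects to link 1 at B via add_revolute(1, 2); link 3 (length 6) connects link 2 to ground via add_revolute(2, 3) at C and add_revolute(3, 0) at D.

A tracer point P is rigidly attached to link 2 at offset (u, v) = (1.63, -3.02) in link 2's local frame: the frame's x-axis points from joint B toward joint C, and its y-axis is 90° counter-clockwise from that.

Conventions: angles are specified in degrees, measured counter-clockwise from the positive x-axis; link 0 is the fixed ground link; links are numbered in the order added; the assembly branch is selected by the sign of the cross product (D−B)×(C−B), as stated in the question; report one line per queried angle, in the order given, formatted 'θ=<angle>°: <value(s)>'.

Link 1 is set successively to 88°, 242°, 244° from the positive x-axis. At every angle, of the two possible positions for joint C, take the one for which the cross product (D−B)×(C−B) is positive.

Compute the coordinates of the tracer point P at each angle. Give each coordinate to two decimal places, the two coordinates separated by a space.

A=(0,0), D=(8.00,0)
θ=88°: B = A + 4.00·(cos88°, sin88°) = (0.1396, 3.9976)
θ=88°: |BD| = 8.8185
θ=88°: circle(B,8.00) ∩ circle(D,6.00): a=5.9968, h=5.2951
θ=88°:   candidates: C₊=(7.8852,5.9989) cross=46.695; C₋=(3.0845,-3.4407) cross=-46.695
θ=88°:   branch + wants cross > 0 → take C=(7.8852,5.9989) (cross=46.695)
θ=88°: ex = (C−B)/|BC| = (0.9682,0.2502); ey = (-0.2502,0.9682)
θ=88°: P = B + 1.63·ex + -3.02·ey = (2.4733,1.4814)
θ=242°: B = A + 4.00·(cos242°, sin242°) = (-1.8779, -3.5318)
θ=242°: |BD| = 10.4903
θ=242°: circle(B,8.00) ∩ circle(D,6.00): a=6.5797, h=4.5505
θ=242°:   candidates: C₊=(2.7857,2.9683) cross=47.736; C₋=(5.8498,-5.6015) cross=-47.736
θ=242°:   branch + wants cross > 0 → take C=(2.7857,2.9683) (cross=47.736)
θ=242°: ex = (C−B)/|BC| = (0.5829,0.8125); ey = (-0.8125,0.5829)
θ=242°: P = B + 1.63·ex + -3.02·ey = (1.5261,-3.9679)
θ=244°: B = A + 4.00·(cos244°, sin244°) = (-1.7535, -3.5952)
θ=244°: |BD| = 10.3950
θ=244°: circle(B,8.00) ∩ circle(D,6.00): a=6.5443, h=4.6013
θ=244°:   candidates: C₊=(2.7955,2.9856) cross=47.831; C₋=(5.9783,-5.6492) cross=-47.831
θ=244°:   branch + wants cross > 0 → take C=(2.7955,2.9856) (cross=47.831)
θ=244°: ex = (C−B)/|BC| = (0.5686,0.8226); ey = (-0.8226,0.5686)
θ=244°: P = B + 1.63·ex + -3.02·ey = (1.6576,-3.9716)

θ=88°: 2.47 1.48
θ=242°: 1.53 -3.97
θ=244°: 1.66 -3.97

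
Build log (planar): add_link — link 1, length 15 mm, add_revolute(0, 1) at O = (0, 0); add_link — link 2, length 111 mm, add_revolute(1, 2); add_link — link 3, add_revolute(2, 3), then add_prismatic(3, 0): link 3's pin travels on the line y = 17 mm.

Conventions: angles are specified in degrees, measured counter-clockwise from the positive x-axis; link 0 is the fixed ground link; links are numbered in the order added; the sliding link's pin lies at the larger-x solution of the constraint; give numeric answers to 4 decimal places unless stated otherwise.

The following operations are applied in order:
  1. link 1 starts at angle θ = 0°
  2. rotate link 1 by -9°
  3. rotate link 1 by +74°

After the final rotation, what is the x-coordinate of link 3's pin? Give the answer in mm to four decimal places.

geometry: r = 15 mm, L = 111 mm, e = 17 mm; θ starts at 0°
rotate link 1 by -9°: θ ← 0° -9° = -9°
rotate link 1 by +74°: θ ← -9° +74° = 65°
crank pin P = (r cos θ, r sin θ) = (6.339274, 13.594617)
h = r sin θ − e = 13.594617 − 17 = -3.405383
x = r cos θ + √(L² − h²) = 6.339274 + 110.947751 = 117.287025

117.2870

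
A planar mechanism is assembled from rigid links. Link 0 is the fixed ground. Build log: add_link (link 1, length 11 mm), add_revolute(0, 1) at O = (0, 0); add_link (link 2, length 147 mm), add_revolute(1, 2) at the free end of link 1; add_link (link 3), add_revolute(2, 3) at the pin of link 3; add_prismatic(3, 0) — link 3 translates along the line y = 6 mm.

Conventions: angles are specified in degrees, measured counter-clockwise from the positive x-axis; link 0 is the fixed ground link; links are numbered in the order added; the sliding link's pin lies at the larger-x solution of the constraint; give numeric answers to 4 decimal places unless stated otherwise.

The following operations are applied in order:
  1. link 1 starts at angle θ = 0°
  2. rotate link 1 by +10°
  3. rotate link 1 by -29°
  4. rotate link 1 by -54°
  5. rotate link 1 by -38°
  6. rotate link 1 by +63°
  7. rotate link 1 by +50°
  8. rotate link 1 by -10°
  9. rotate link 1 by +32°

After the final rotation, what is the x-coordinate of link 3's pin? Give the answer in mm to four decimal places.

geometry: r = 11 mm, L = 147 mm, e = 6 mm; θ starts at 0°
rotate link 1 by +10°: θ ← 0° +10° = 10°
rotate link 1 by -29°: θ ← 10° -29° = -19°
rotate link 1 by -54°: θ ← -19° -54° = -73°
rotate link 1 by -38°: θ ← -73° -38° = -111°
rotate link 1 by +63°: θ ← -111° +63° = -48°
rotate link 1 by +50°: θ ← -48° +50° = 2°
rotate link 1 by -10°: θ ← 2° -10° = -8°
rotate link 1 by +32°: θ ← -8° +32° = 24°
crank pin P = (r cos θ, r sin θ) = (10.049000, 4.474103)
h = r sin θ − e = 4.474103 − 6 = -1.525897
x = r cos θ + √(L² − h²) = 10.049000 + 146.992080 = 157.041080

157.0411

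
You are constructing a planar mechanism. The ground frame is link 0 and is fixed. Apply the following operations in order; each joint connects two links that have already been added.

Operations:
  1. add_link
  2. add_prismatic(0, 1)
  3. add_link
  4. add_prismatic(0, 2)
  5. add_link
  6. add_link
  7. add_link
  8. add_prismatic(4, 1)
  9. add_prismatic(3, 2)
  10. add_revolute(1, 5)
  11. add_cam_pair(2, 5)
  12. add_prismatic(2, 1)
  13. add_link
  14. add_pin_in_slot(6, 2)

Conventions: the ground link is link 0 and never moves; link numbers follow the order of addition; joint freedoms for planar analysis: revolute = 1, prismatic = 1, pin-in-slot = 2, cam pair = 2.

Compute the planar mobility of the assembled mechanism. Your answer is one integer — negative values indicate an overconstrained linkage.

link 0 = ground. State L|J1|J2 = 1|0|0
+link1  2|0|0
P(0,1) f=1→J1  2|1|0
+link2  3|1|0
P(0,2) f=1→J1  3|2|0
+link3  4|2|0
+link4  5|2|0
+link5  6|2|0
P(4,1) f=1→J1  6|3|0
P(3,2) f=1→J1  6|4|0
R(1,5) f=1→J1  6|5|0
C(2,5) f=2→J2  6|5|1
P(2,1) f=1→J1  6|6|1
+link6  7|6|1
PS(6,2) f=2→J2  7|6|2
M = 3(7−1)−2·6−2 = 18−12−2 = 4

M = 4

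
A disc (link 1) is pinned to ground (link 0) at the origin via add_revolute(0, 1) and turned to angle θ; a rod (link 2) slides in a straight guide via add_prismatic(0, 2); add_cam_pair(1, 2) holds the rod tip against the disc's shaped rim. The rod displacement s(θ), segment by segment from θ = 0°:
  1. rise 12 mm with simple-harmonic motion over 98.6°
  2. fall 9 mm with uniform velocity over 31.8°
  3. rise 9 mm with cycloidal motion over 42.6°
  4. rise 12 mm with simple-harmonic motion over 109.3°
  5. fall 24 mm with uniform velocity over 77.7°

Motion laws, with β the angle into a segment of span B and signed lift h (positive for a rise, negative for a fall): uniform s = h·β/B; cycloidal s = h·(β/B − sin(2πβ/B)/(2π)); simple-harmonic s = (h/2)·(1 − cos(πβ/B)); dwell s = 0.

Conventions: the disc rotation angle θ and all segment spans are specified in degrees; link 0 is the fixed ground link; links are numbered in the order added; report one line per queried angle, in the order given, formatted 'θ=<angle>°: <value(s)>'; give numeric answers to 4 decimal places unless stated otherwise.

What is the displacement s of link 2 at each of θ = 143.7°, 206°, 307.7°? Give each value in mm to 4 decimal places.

segment 1 (0° to 98.6°, simple-harmonic, h = 12) is passed completely: s = 0.0000 + (12) = 12.0000
segment 2 (98.6° to 130.4°, uniform, h = -9) is passed completely: s = 12.0000 + (-9) = 3.0000
θ = 143.7° falls in segment 3 (130.4° to 173°, cycloidal, h = 9): β = 143.7 − 130.4 = 13.3°, B = 42.6°; Δs = 9·(0.3122 − sin(2π·0.3122)/(2π)) = 1.4855; s = 3.0000 + 1.4855 = 4.4855
segment 3 (130.4° to 173°, cycloidal, h = 9) is passed completely: s = 3.0000 + (9) = 12.0000
θ = 206° falls in segment 4 (173° to 282.3°, simple-harmonic, h = 12): β = 206 − 173 = 33°, B = 109.3°; Δs = 12/2·(1 − cos(π·0.3019)) = 2.5027; s = 12.0000 + 2.5027 = 14.5027
segment 4 (173° to 282.3°, simple-harmonic, h = 12) is passed completely: s = 12.0000 + (12) = 24.0000
θ = 307.7° falls in segment 5 (282.3° to 360°, uniform, h = -24): β = 307.7 − 282.3 = 25.4°, B = 77.7°; Δs = -24·25.4/77.7 = -7.8456; s = 24.0000 − 7.8456 = 16.1544

θ=143.7°: 4.4855
θ=206°: 14.5027
θ=307.7°: 16.1544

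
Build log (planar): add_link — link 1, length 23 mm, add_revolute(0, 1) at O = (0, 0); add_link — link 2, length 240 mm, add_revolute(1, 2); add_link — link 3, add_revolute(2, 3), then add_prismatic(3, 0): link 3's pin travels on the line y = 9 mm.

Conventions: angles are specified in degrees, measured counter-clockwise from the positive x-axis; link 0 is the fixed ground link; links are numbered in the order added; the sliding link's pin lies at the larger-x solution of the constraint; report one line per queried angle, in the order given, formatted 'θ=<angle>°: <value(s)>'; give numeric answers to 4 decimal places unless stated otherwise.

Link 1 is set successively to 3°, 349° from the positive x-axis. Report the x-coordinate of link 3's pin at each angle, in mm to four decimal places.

geometry: r = 23 mm, L = 240 mm, e = 9 mm
θ=3°: crank pin P = (r cos θ, r sin θ) = (22.968479, 1.203727)
θ=3°: h = r sin θ − e = 1.203727 − 9 = -7.796273
θ=3°: x = r cos θ + √(L² − h²) = 22.968479 + 239.873338 = 262.841817
θ=349°: crank pin P = (r cos θ, r sin θ) = (22.577425, -4.388607)
θ=349°: h = r sin θ − e = -4.388607 − 9 = -13.388607
θ=349°: x = r cos θ + √(L² − h²) = 22.577425 + 239.626262 = 262.203687

θ=3°: 262.8418
θ=349°: 262.2037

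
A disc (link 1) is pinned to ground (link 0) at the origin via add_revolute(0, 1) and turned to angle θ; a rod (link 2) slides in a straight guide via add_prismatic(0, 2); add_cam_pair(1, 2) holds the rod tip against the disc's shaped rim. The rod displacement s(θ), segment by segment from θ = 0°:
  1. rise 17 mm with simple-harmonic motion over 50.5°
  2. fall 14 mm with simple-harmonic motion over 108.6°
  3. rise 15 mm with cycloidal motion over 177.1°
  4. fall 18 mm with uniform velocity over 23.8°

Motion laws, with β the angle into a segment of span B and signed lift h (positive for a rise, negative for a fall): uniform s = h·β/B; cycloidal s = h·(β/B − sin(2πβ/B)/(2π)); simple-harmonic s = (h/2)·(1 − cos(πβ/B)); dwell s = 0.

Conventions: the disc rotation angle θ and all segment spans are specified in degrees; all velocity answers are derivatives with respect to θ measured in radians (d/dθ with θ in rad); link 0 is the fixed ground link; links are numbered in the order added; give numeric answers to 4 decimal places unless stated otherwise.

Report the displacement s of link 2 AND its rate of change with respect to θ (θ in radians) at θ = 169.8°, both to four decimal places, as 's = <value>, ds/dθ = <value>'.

segment 1 (0° to 50.5°, simple-harmonic, h = 17) is passed completely: s = 0.0000 + (17) = 17.0000
segment 2 (50.5° to 159.1°, simple-harmonic, h = -14) is passed completely: s = 17.0000 + (-14) = 3.0000
θ = 169.8° falls in segment 3 (159.1° to 336.2°, cycloidal, h = 15): β = 169.8 − 159.1 = 10.7°, B = 177.1°; Δs = 15·(0.0604 − sin(2π·0.0604)/(2π)) = 0.0216; s = 3.0000 + 0.0216 = 3.0216
velocity in seg [159.1°–336.2°] (cycloidal), θ in radians: β = 10.7° = 0.1868 rad, B = 177.1° = 3.0910 rad; ds/dθ = (h/B)(1 − cos(2πβ/B)) = (15/3.0910)(1 − cos(2π·0.0604)) = 0.345489 mm/rad

s = 3.0216, ds/dθ = 0.3455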